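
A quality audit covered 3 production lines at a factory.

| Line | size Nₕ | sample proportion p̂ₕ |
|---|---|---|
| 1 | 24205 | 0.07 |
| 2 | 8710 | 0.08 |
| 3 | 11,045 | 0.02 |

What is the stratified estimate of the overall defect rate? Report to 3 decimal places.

0.059

Wₕ = Nₕ/N with N = 43960: 0.5506, 0.1981, 0.2513.
p̂_st = 0.5506·0.07 + 0.1981·0.08 + 0.2513·0.02 ≈ 0.05942... → 0.059.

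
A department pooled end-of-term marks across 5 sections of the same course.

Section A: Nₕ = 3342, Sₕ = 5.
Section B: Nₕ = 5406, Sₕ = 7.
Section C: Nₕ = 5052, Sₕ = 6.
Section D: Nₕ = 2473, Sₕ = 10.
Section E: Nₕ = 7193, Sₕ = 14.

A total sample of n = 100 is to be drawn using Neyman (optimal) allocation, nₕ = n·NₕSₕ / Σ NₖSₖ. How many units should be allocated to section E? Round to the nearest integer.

Σ NₕSₕ = 3342·5 + 5406·7 + 5052·6 + 2473·10 + 7193·14 = 210296.
Share for E: 100702/210296 = 0.47886.
n_E = 100 × 0.47886 = 47.886... → 48.

48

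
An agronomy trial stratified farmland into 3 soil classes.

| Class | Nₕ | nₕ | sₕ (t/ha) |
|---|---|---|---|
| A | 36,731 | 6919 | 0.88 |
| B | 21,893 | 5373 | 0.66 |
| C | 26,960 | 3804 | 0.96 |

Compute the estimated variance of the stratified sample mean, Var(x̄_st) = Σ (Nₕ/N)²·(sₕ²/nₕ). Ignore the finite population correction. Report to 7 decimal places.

0.0000500

N = 85584; Wₕ = Nₕ/N.
class A: (36731/85584)²·0.88²/6919 = 0.0000206159
class B: (21893/85584)²·0.66²/5373 = 0.0000053051
class C: (26960/85584)²·0.96²/3804 = 0.0000240412
Sum = 0.0000499623 → 0.0000500.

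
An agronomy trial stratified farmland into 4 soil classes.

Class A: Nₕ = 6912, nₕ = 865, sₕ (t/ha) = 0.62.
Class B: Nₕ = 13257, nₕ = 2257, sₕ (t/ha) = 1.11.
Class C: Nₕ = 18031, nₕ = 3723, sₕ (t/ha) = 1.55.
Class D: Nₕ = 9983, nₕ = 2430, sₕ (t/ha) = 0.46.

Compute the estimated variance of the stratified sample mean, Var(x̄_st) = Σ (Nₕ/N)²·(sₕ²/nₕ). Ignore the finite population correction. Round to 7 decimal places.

N = 48183; Wₕ = Nₕ/N.
class A: (6912/48183)²·0.62²/865 = 0.0000091451
class B: (13257/48183)²·1.11²/2257 = 0.0000413254
class C: (18031/48183)²·1.55²/3723 = 0.0000903696
class D: (9983/48183)²·0.46²/2430 = 0.0000037380
Sum = 0.0001445781 → 0.0001446.

0.0001446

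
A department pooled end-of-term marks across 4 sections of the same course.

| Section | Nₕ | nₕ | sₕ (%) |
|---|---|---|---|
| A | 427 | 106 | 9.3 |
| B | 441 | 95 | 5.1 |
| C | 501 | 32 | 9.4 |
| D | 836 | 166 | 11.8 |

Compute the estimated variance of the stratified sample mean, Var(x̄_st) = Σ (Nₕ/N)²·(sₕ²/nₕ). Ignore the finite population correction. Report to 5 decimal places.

N = 2205; Wₕ = Nₕ/N.
section A: (427/2205)²·9.3²/106 = 0.03059839
section B: (441/2205)²·5.1²/95 = 0.01095158
section C: (501/2205)²·9.4²/32 = 0.14254894
section D: (836/2205)²·11.8²/166 = 0.12057334
Sum = 0.30467225 → 0.30467.

0.30467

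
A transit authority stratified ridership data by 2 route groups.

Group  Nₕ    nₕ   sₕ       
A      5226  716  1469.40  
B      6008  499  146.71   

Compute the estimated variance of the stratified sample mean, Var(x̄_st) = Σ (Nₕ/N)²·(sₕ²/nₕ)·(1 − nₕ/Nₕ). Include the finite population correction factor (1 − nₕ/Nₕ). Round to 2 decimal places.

N = 11234; Wₕ = Nₕ/N.
group A: (5226/11234)²·1469.40²/716·(1 − 716/5226) = 563.17602
group B: (6008/11234)²·146.71²/499·(1 − 499/6008) = 11.31235
Sum = 574.48837 → 574.49.

574.49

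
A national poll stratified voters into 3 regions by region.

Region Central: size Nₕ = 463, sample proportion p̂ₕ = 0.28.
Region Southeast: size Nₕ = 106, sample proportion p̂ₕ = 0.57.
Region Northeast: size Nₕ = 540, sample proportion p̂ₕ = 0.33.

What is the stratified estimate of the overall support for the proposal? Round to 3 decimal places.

N = 463 + 106 + 540 = 1109.
Overall proportion = Σ (Nₕ/N)·p̂ₕ.
Σ Nₕp̂ₕ = 129.64 + 60.42 + 178.2 = 368.26.
368.26 / 1109 = 0.33206... → 0.332.

0.332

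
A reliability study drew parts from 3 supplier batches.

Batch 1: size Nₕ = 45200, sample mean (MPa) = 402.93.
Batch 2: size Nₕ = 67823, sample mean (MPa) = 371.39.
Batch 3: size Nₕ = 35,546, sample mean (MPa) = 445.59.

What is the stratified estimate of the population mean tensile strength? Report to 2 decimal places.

x̄_st = (Σ Nₕx̄ₕ) / (Σ Nₕ) = (45200·402.93 + 67823·371.39 + 35546·445.59) / 148569
= 59240162.11 / 148569 = 398.7384... → 398.74.

398.74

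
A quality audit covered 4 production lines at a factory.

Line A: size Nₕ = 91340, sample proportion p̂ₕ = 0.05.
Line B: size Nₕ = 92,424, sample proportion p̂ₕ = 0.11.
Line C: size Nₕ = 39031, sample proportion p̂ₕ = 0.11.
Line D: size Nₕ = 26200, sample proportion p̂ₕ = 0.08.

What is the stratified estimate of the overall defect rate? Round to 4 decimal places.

N = 91340 + 92424 + 39031 + 26200 = 248995.
Overall proportion = Σ (Nₕ/N)·p̂ₕ.
Σ Nₕp̂ₕ = 4567 + 10166.64 + 4293.41 + 2096 = 21123.05.
21123.05 / 248995 = 0.084833... → 0.0848.

0.0848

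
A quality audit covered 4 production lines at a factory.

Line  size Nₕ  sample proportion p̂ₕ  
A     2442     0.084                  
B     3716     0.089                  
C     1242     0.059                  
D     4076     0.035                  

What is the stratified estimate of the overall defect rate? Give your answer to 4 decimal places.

N = 2442 + 3716 + 1242 + 4076 = 11476.
Overall proportion = Σ (Nₕ/N)·p̂ₕ.
Σ Nₕp̂ₕ = 205.128 + 330.724 + 73.278 + 142.66 = 751.79.
751.79 / 11476 = 0.065510... → 0.0655.

0.0655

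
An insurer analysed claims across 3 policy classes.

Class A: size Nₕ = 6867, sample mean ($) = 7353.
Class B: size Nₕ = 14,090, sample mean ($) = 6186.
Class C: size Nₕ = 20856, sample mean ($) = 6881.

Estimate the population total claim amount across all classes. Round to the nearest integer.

A: 6867·7353 = 50493051
B: 14090·6186 = 87160740
C: 20856·6881 = 143510136
τ̂ = Σ Nₕx̄ₕ = 281163927.

281163927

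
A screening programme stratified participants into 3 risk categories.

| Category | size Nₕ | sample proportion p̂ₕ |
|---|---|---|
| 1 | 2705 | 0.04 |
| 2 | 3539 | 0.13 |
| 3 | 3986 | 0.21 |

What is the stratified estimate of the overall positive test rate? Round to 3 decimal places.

0.137

N = 2705 + 3539 + 3986 = 10230.
Overall proportion = Σ (Nₕ/N)·p̂ₕ.
Σ Nₕp̂ₕ = 108.2 + 460.07 + 837.06 = 1405.33.
1405.33 / 10230 = 0.13737... → 0.137.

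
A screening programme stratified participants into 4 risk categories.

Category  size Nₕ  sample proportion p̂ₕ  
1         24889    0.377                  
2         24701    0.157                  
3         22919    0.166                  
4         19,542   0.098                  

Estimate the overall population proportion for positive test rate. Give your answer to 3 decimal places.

0.206

N = 24889 + 24701 + 22919 + 19542 = 92051.
Overall proportion = Σ (Nₕ/N)·p̂ₕ.
Σ Nₕp̂ₕ = 9383.153 + 3878.057 + 3804.554 + 1915.116 = 18980.88.
18980.88 / 92051 = 0.20620... → 0.206.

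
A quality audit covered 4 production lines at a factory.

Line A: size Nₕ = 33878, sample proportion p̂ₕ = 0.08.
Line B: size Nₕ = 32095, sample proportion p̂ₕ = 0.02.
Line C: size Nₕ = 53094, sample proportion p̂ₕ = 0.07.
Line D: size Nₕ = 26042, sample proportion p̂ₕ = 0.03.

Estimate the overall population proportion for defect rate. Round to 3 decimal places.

0.054

Wₕ = Nₕ/N with N = 145109: 0.2335, 0.2212, 0.3659, 0.1795.
p̂_st = 0.2335·0.08 + 0.2212·0.02 + 0.3659·0.07 + 0.1795·0.03 ≈ 0.05410... → 0.054.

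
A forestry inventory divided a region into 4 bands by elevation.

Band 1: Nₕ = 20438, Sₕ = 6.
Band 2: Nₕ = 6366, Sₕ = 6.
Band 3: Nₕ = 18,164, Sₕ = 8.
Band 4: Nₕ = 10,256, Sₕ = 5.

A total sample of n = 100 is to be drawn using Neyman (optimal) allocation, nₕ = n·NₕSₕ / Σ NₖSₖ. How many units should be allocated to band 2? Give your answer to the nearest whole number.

11

1: NₕSₕ = 20438·6 = 122628
2: NₕSₕ = 6366·6 = 38196
3: NₕSₕ = 18164·8 = 145312
4: NₕSₕ = 10256·5 = 51280
Σ NₕSₕ = 357416.
n_2 = 100·38196/357416 = 10.687... → 11.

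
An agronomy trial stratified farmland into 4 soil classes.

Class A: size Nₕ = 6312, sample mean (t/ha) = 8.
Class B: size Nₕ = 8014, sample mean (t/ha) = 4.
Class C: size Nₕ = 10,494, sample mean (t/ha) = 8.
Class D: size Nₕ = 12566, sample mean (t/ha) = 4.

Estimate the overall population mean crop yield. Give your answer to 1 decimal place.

N = 37386; weights Wₕ = Nₕ/N = (0.1688, 0.2144, 0.2807, 0.3361).
x̄_st = Σ Wₕ·x̄ₕ = 0.1688·8 + 0.2144·4 + 0.2807·8 + 0.3361·4 ≈ 5.798...
→ 5.8.

5.8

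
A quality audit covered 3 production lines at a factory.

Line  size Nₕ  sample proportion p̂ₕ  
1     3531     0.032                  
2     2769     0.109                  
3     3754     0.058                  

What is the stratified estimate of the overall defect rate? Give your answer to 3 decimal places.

0.063

N = 3531 + 2769 + 3754 = 10054.
Overall proportion = Σ (Nₕ/N)·p̂ₕ.
Σ Nₕp̂ₕ = 112.992 + 301.821 + 217.732 = 632.545.
632.545 / 10054 = 0.06291... → 0.063.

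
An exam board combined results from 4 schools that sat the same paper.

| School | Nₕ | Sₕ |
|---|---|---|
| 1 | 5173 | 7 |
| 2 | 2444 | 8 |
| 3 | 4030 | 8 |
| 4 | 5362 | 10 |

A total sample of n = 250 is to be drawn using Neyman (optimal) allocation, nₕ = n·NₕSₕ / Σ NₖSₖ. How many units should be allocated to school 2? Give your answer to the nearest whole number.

Σ NₕSₕ = 5173·7 + 2444·8 + 4030·8 + 5362·10 = 141623.
Share for 2: 19552/141623 = 0.13806.
n_2 = 250 × 0.13806 = 34.514... → 35.

35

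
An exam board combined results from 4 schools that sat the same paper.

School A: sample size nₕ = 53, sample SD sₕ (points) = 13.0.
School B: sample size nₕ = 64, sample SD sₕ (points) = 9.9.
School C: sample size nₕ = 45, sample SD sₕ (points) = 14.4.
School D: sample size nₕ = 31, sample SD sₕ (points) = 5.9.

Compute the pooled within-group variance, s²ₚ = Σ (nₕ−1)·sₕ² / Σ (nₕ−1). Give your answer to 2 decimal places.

132.97

A: (53−1)·13.0² = 52·169 = 8788
B: (64−1)·9.9² = 63·98.01 = 6174.63
C: (45−1)·14.4² = 44·207.36 = 9123.84
D: (31−1)·5.9² = 30·34.81 = 1044.3
Numerator = 25130.77; denominator = Σ(nₕ−1) = 189.
s²ₚ = 25130.77/189 = 132.9670... → 132.97.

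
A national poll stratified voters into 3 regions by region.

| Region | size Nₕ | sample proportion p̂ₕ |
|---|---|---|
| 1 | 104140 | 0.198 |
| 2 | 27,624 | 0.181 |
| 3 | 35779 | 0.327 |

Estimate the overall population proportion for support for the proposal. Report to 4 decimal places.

Wₕ = Nₕ/N with N = 167543: 0.6216, 0.1649, 0.2136.
p̂_st = 0.6216·0.198 + 0.1649·0.181 + 0.2136·0.327 ≈ 0.222745... → 0.2227.

0.2227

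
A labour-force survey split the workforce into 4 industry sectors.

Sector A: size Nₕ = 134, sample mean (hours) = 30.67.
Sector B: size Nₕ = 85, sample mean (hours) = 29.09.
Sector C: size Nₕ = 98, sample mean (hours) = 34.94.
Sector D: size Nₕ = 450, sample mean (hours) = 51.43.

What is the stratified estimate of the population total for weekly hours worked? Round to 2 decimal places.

33150.05

A: 134·30.67 = 4109.78
B: 85·29.09 = 2472.65
C: 98·34.94 = 3424.12
D: 450·51.43 = 23143.5
τ̂ = Σ Nₕx̄ₕ = 33150.05.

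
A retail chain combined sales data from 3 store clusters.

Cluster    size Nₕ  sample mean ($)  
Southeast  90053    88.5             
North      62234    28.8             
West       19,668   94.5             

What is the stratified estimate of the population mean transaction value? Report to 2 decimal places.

N = 171955; weights Wₕ = Nₕ/N = (0.5237, 0.3619, 0.1144).
x̄_st = Σ Wₕ·x̄ₕ = 0.5237·88.5 + 0.3619·28.8 + 0.1144·94.5 ≈ 67.5796...
→ 67.58.

67.58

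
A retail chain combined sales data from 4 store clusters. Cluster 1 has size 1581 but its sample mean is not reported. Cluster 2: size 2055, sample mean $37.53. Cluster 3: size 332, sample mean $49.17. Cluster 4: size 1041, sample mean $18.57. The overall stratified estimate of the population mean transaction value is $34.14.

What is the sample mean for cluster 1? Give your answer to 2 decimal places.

N = 1581 + 2055 + 332 + 1041 = 5009.
Overall total = μ·N = 34.14·5009 = 171007.26.
Subtract the known strata: 2055·37.53 + 332·49.17 + 1041·18.57 = 112779.96.
Remaining total for cluster 1: 171007.26 − 112779.96 = 58227.3.
Divide by its size: 58227.3 / 1581 = 36.8294... → 36.83.

36.83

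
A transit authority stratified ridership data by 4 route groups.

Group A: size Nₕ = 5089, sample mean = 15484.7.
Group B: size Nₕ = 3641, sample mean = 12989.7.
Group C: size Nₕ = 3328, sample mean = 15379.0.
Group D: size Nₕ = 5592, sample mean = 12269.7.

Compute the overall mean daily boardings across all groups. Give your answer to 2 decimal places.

N = 17650; weights Wₕ = Nₕ/N = (0.2883, 0.2063, 0.1886, 0.3168).
x̄_st = Σ Wₕ·x̄ₕ = 0.2883·15484.7 + 0.2063·12989.7 + 0.1886·15379.0 + 0.3168·12269.7 ≈ 13931.4793...
→ 13931.48.

13931.48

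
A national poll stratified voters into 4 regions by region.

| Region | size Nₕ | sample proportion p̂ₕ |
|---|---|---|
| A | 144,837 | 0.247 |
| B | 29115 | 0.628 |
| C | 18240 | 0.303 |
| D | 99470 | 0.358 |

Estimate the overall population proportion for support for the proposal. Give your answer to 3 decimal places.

0.326

N = 144837 + 29115 + 18240 + 99470 = 291662.
Overall proportion = Σ (Nₕ/N)·p̂ₕ.
Σ Nₕp̂ₕ = 35774.739 + 18284.22 + 5526.72 + 35610.26 = 95195.939.
95195.939 / 291662 = 0.32639... → 0.326.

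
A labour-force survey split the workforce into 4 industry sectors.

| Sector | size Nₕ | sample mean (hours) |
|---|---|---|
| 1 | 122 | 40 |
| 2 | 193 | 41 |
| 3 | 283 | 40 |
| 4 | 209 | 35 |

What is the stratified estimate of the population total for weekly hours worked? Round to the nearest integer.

31428

Estimate total by summing Nₕ·x̄ₕ over strata.
122·40 + 193·41 + 283·40 + 209·35 = 4880 + 7913 + 11320 + 7315 = 31428.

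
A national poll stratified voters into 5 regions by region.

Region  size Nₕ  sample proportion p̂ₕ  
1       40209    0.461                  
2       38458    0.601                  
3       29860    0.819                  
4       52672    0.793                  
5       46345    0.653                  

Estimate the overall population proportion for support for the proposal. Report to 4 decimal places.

0.6656

N = 40209 + 38458 + 29860 + 52672 + 46345 = 207544.
Overall proportion = Σ (Nₕ/N)·p̂ₕ.
Σ Nₕp̂ₕ = 18536.349 + 23113.258 + 24455.34 + 41768.896 + 30263.285 = 138137.128.
138137.128 / 207544 = 0.665580... → 0.6656.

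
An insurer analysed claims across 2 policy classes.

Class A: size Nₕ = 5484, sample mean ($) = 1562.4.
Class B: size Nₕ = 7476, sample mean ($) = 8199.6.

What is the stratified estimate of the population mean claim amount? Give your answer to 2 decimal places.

N = 5484 + 7476 = 12960.
Overall mean = Σ (Nₕ/N)·x̄ₕ — weight by population share, not a simple average.
Σ Nₕx̄ₕ = 5484·1562.4 + 7476·8199.6 = 8568201.6 + 61300209.6 = 69868411.2.
Divide by N: 69868411.2 / 12960 = 5391.0811... → 5391.08.

5391.08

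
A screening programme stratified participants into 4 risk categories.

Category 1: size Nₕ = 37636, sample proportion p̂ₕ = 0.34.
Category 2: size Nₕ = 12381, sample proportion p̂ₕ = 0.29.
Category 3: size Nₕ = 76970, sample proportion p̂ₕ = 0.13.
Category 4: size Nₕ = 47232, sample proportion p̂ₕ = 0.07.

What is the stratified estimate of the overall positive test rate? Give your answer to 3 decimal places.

Wₕ = Nₕ/N with N = 174219: 0.2160, 0.0711, 0.4418, 0.2711.
p̂_st = 0.2160·0.34 + 0.0711·0.29 + 0.4418·0.13 + 0.2711·0.07 ≈ 0.17047... → 0.170.

0.170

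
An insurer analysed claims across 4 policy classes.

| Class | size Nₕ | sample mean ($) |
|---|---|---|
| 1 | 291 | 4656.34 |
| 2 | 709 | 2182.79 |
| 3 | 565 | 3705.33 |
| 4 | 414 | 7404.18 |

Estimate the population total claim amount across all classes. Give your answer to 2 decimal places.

1: 291·4656.34 = 1354994.94
2: 709·2182.79 = 1547598.11
3: 565·3705.33 = 2093511.45
4: 414·7404.18 = 3065330.52
τ̂ = Σ Nₕx̄ₕ = 8061435.02.

8061435.02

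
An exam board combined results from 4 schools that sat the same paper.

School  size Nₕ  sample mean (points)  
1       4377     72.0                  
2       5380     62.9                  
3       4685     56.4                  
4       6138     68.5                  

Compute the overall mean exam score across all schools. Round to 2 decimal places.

65.03

N = 4377 + 5380 + 4685 + 6138 = 20580.
Overall mean = Σ (Nₕ/N)·x̄ₕ — weight by population share, not a simple average.
Σ Nₕx̄ₕ = 4377·72.0 + 5380·62.9 + 4685·56.4 + 6138·68.5 = 315144 + 338402 + 264234 + 420453 = 1338233.
Divide by N: 1338233 / 20580 = 65.0259... → 65.03.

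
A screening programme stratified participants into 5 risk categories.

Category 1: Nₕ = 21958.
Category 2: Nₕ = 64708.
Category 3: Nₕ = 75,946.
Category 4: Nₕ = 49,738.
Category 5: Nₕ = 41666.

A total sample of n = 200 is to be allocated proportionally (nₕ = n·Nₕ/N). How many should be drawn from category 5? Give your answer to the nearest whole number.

N = 21958 + 64708 + 75946 + 49738 + 41666 = 254016.
n_5 = 200·41666/254016 = 32.806... → 33.

33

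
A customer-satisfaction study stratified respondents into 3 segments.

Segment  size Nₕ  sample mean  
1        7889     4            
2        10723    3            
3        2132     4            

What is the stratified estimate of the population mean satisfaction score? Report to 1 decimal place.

x̄_st = (Σ Nₕx̄ₕ) / (Σ Nₕ) = (7889·4 + 10723·3 + 2132·4) / 20744
= 72253 / 20744 = 3.483... → 3.5.

3.5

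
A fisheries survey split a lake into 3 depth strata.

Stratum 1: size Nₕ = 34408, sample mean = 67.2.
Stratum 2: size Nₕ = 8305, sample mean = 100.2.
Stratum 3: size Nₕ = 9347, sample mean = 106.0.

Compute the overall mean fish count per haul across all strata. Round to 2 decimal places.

N = 52060; weights Wₕ = Nₕ/N = (0.6609, 0.1595, 0.1795).
x̄_st = Σ Wₕ·x̄ₕ = 0.6609·67.2 + 0.1595·100.2 + 0.1795·106.0 ≈ 79.4307...
→ 79.43.

79.43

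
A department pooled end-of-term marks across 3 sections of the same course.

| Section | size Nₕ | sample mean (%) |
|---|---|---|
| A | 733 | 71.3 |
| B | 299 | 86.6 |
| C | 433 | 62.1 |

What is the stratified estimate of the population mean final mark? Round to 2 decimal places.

N = 1465; weights Wₕ = Nₕ/N = (0.5003, 0.2041, 0.2956).
x̄_st = Σ Wₕ·x̄ₕ = 0.5003·71.3 + 0.2041·86.6 + 0.2956·62.1 ≈ 71.7035...
→ 71.70.

71.70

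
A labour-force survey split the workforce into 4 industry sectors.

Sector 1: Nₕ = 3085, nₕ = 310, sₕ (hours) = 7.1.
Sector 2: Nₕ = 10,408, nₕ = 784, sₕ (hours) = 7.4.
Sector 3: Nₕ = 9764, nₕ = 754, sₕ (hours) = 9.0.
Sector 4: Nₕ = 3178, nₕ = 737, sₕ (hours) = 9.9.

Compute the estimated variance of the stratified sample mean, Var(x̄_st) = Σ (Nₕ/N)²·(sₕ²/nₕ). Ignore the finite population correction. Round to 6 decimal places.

0.029620

N = 26435; Wₕ = Nₕ/N.
sector 1: (3085/26435)²·7.1²/310 = 0.002214658
sector 2: (10408/26435)²·7.4²/784 = 0.010827378
sector 3: (9764/26435)²·9.0²/754 = 0.014655836
sector 4: (3178/26435)²·9.9²/737 = 0.001921994
Sum = 0.029619866 → 0.029620.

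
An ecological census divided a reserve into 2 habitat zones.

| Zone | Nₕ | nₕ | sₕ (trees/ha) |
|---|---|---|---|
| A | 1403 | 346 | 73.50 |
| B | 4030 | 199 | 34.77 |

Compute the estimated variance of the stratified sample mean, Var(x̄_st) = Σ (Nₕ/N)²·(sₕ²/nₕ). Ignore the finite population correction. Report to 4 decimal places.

N = 5433. Term for each stratum: Wₕ²sₕ²/nₕ.
Var(x̄_st) = 1.0412008 + 3.3426198 = 4.3838207 → 4.3838.

4.3838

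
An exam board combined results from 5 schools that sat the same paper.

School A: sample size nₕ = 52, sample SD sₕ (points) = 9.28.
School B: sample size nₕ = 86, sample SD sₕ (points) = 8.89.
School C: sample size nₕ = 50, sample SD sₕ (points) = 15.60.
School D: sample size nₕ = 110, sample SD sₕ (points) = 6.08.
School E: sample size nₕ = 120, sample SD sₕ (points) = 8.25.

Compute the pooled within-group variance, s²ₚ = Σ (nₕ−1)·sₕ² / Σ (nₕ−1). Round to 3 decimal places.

Degrees of freedom: 51 + 85 + 49 + 109 + 119 = 413.
Σ(nₕ−1)sₕ² = 51·86.1184 + 85·79.0321 + 49·243.36 + 109·36.9664 + 119·68.0625 = 35163.182.
s²ₚ = 35163.182 / 413 = 85.14088... → 85.141.

85.141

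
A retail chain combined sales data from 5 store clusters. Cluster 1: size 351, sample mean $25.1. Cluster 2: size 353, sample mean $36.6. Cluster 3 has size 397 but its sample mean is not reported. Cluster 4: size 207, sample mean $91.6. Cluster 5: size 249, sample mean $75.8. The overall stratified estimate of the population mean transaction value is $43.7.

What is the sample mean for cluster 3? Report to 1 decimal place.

N = 351 + 353 + 397 + 207 + 249 = 1557.
Overall total = μ·N = 43.7·1557 = 68040.9.
Subtract the known strata: 351·25.1 + 353·36.6 + 207·91.6 + 249·75.8 = 59565.3.
Remaining total for cluster 3: 68040.9 − 59565.3 = 8475.6.
Divide by its size: 8475.6 / 397 = 21.349... → 21.3.

21.3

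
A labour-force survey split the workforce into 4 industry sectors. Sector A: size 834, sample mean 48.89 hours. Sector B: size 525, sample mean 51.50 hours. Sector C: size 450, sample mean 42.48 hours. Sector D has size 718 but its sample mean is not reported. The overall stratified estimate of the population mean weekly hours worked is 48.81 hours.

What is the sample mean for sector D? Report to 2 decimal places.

50.72

Σ Nₕx̄ₕ = N·μ, so 718·x̄_D = 2527·48.81 − (834·48.89 + 525·51.50 + 450·42.48).
= 123342.87 − 86927.76 = 36415.11.
x̄_D = 36415.11 / 718 = 50.7174... → 50.72.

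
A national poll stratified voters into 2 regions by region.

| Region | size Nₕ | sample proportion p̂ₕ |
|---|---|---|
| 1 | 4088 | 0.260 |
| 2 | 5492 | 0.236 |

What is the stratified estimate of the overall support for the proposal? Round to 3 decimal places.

N = 4088 + 5492 = 9580.
Overall proportion = Σ (Nₕ/N)·p̂ₕ.
Σ Nₕp̂ₕ = 1062.88 + 1296.112 = 2358.992.
2358.992 / 9580 = 0.24624... → 0.246.

0.246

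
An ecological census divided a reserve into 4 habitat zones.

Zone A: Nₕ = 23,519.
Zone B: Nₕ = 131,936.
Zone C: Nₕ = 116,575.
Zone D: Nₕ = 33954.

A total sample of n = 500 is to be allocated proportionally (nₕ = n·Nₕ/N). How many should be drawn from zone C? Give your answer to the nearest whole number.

190

Share of zone C = 116575/305984 = 0.38098.
Allocate 500 × 0.38098 = 190.492... → 190.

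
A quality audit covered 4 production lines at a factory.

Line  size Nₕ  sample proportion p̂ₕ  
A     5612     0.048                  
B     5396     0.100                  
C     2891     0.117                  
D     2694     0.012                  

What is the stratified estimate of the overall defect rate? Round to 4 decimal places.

Wₕ = Nₕ/N with N = 16593: 0.3382, 0.3252, 0.1742, 0.1624.
p̂_st = 0.3382·0.048 + 0.3252·0.100 + 0.1742·0.117 + 0.1624·0.012 ≈ 0.071087... → 0.0711.

0.0711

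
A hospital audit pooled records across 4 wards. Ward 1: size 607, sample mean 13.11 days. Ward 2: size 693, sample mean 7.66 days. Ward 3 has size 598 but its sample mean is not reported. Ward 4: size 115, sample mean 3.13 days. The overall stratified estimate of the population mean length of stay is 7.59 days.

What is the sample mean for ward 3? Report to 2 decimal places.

Σ Nₕx̄ₕ = N·μ, so 598·x̄_3 = 2013·7.59 − (607·13.11 + 693·7.66 + 115·3.13).
= 15278.67 − 13626.1 = 1652.57.
x̄_3 = 1652.57 / 598 = 2.7635... → 2.76.

2.76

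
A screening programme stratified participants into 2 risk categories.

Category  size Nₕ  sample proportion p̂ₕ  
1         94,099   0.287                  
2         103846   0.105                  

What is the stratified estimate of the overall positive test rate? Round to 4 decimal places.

0.1915

Wₕ = Nₕ/N with N = 197945: 0.4754, 0.5246.
p̂_st = 0.4754·0.287 + 0.5246·0.105 ≈ 0.191519... → 0.1915.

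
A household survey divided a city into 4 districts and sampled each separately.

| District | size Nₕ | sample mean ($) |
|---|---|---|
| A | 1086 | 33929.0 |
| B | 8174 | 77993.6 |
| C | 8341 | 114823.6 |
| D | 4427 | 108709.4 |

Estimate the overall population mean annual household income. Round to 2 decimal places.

N = 1086 + 8174 + 8341 + 4427 = 22028.
Overall mean = Σ (Nₕ/N)·x̄ₕ — weight by population share, not a simple average.
Σ Nₕx̄ₕ = 1086·33929.0 + 8174·77993.6 + 8341·114823.6 + 4427·108709.4 = 36846894 + 637519686.4 + 957743647.6 + 481256513.8 = 2113366741.8.
Divide by N: 2113366741.8 / 22028 = 95940.0191... → 95940.02.

95940.02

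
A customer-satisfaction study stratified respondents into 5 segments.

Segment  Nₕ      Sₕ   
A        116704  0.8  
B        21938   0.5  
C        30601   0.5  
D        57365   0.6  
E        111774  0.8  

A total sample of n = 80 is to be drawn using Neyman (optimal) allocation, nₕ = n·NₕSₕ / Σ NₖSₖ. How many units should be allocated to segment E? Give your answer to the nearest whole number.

Σ NₕSₕ = 116704·0.8 + 21938·0.5 + 30601·0.5 + 57365·0.6 + 111774·0.8 = 243470.9.
Share for E: 89419.2/243470.9 = 0.36727.
n_E = 80 × 0.36727 = 29.381... → 29.

29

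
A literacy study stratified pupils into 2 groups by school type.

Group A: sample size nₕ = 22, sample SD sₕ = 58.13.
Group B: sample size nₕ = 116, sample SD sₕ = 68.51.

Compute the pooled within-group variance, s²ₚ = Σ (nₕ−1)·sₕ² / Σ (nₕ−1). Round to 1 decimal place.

Degrees of freedom: 21 + 115 = 136.
Σ(nₕ−1)sₕ² = 21·3379.0969 + 115·4693.6201 = 610727.3464.
s²ₚ = 610727.3464 / 136 = 4490.642... → 4490.6.

4490.6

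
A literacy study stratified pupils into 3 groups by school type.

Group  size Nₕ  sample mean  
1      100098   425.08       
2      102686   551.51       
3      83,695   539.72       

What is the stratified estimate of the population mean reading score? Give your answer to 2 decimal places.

503.89

x̄_st = (Σ Nₕx̄ₕ) / (Σ Nₕ) = (100098·425.08 + 102686·551.51 + 83695·539.72) / 286479
= 144353879.1 / 286479 = 503.8899... → 503.89.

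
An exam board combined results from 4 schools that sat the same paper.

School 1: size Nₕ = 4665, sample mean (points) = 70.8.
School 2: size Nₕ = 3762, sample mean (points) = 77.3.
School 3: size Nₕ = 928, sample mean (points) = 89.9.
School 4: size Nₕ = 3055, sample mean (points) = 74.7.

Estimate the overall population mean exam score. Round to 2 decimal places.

75.16

x̄_st = (Σ Nₕx̄ₕ) / (Σ Nₕ) = (4665·70.8 + 3762·77.3 + 928·89.9 + 3055·74.7) / 12410
= 932720.3 / 12410 = 75.1588... → 75.16.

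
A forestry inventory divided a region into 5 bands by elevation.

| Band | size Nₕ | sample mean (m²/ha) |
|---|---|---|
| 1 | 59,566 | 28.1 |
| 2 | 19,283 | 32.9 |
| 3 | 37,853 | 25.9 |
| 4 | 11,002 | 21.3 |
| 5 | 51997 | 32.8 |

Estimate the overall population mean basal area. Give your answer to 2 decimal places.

29.10

N = 179701; weights Wₕ = Nₕ/N = (0.3315, 0.1073, 0.2106, 0.0612, 0.2894).
x̄_st = Σ Wₕ·x̄ₕ = 0.3315·28.1 + 0.1073·32.9 + 0.2106·25.9 + 0.0612·21.3 + 0.2894·32.8 ≈ 29.0953...
→ 29.10.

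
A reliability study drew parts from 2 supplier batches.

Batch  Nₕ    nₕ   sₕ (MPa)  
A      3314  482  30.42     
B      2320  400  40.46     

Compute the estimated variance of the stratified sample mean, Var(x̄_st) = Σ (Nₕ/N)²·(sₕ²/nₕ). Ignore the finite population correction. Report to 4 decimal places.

1.3582

N = 5634. Term for each stratum: Wₕ²sₕ²/nₕ.
Var(x̄_st) = 0.6642670 + 0.6939594 = 1.3582264 → 1.3582.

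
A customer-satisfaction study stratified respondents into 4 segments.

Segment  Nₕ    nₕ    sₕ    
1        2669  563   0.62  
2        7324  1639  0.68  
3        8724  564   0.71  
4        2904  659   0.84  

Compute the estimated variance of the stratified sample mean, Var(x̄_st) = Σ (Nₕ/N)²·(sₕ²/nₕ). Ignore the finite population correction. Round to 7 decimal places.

0.0002076

N = 21621; Wₕ = Nₕ/N.
segment 1: (2669/21621)²·0.62²/563 = 0.0000104045
segment 2: (7324/21621)²·0.68²/1639 = 0.0000323731
segment 3: (8724/21621)²·0.71²/564 = 0.0001455182
segment 4: (2904/21621)²·0.84²/659 = 0.0000193159
Sum = 0.0002076117 → 0.0002076.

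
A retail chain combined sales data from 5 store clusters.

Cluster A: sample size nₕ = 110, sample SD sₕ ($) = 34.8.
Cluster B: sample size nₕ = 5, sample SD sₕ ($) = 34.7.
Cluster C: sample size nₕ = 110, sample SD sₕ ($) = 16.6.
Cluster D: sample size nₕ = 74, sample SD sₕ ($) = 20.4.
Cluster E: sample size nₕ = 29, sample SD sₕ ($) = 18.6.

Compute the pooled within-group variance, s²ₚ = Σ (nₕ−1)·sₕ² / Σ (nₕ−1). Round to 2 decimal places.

Degrees of freedom: 109 + 4 + 109 + 73 + 28 = 323.
Σ(nₕ−1)sₕ² = 109·1211.04 + 4·1204.09 + 109·275.56 + 73·416.16 + 28·345.96 = 206922.32.
s²ₚ = 206922.32 / 323 = 640.6264... → 640.63.

640.63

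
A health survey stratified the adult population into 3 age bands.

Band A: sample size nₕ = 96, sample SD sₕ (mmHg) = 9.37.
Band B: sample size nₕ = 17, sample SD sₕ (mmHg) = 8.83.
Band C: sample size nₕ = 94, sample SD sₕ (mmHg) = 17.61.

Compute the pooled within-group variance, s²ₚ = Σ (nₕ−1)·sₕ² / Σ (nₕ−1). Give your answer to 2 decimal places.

A: (96−1)·9.37² = 95·87.7969 = 8340.7055
B: (17−1)·8.83² = 16·77.9689 = 1247.5024
C: (94−1)·17.61² = 93·310.1121 = 28840.4253
Numerator = 38428.6332; denominator = Σ(nₕ−1) = 204.
s²ₚ = 38428.6332/204 = 188.3757... → 188.38.

188.38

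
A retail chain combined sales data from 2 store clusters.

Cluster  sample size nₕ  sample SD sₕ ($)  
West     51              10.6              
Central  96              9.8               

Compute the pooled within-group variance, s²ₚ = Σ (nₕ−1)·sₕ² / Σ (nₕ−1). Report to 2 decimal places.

101.67

Degrees of freedom: 50 + 95 = 145.
Σ(nₕ−1)sₕ² = 50·112.36 + 95·96.04 = 14741.8.
s²ₚ = 14741.8 / 145 = 101.6676... → 101.67.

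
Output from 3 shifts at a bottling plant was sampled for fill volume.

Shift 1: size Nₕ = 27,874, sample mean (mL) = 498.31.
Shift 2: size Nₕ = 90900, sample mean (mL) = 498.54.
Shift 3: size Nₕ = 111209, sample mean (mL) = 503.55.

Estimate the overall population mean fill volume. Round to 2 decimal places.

500.93

N = 27874 + 90900 + 111209 = 229983.
Overall mean = Σ (Nₕ/N)·x̄ₕ — weight by population share, not a simple average.
Σ Nₕx̄ₕ = 27874·498.31 + 90900·498.54 + 111209·503.55 = 13889892.94 + 45317286 + 55999291.95 = 115206470.89.
Divide by N: 115206470.89 / 229983 = 500.9347... → 500.93.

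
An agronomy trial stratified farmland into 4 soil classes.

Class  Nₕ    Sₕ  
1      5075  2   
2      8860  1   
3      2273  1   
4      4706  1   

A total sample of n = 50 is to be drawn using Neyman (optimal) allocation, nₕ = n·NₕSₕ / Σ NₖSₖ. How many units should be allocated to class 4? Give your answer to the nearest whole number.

Σ NₕSₕ = 5075·2 + 8860·1 + 2273·1 + 4706·1 = 25989.
Share for 4: 4706/25989 = 0.18108.
n_4 = 50 × 0.18108 = 9.054... → 9.

9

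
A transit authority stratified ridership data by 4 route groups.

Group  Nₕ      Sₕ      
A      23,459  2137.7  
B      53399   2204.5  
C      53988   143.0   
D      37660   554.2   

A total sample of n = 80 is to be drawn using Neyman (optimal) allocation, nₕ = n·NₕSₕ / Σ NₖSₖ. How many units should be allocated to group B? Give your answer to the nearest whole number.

48

A: NₕSₕ = 23459·2137.7 = 50148304.3
B: NₕSₕ = 53399·2204.5 = 117718095.5
C: NₕSₕ = 53988·143.0 = 7720284
D: NₕSₕ = 37660·554.2 = 20871172
Σ NₕSₕ = 196457855.8.
n_B = 80·117718095.5/196457855.8 = 47.936... → 48.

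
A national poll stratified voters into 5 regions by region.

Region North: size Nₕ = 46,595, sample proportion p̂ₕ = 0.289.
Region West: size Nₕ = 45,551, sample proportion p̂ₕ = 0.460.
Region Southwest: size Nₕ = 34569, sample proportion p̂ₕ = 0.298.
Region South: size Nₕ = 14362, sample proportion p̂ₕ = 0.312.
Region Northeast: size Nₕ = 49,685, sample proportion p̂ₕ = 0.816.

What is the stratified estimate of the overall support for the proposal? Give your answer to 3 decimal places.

Wₕ = Nₕ/N with N = 190762: 0.2443, 0.2388, 0.1812, 0.0753, 0.2605.
p̂_st = 0.2443·0.289 + 0.2388·0.460 + 0.1812·0.298 + 0.0753·0.312 + 0.2605·0.816 ≈ 0.47045... → 0.470.

0.470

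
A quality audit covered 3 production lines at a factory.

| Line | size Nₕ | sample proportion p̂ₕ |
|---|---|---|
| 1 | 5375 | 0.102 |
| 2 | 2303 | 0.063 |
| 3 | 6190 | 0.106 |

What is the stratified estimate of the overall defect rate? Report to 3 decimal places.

0.097

Wₕ = Nₕ/N with N = 13868: 0.3876, 0.1661, 0.4464.
p̂_st = 0.3876·0.102 + 0.1661·0.063 + 0.4464·0.106 ≈ 0.09731... → 0.097.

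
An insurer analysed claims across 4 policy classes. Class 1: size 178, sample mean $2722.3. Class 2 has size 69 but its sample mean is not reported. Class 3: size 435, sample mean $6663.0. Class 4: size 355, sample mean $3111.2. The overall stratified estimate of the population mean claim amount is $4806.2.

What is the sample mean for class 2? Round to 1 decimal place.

7196.8

N = 178 + 69 + 435 + 355 = 1037.
Overall total = μ·N = 4806.2·1037 = 4984029.4.
Subtract the known strata: 178·2722.3 + 435·6663.0 + 355·3111.2 = 4487450.4.
Remaining total for class 2: 4984029.4 − 4487450.4 = 496579.
Divide by its size: 496579 / 69 = 7196.797... → 7196.8.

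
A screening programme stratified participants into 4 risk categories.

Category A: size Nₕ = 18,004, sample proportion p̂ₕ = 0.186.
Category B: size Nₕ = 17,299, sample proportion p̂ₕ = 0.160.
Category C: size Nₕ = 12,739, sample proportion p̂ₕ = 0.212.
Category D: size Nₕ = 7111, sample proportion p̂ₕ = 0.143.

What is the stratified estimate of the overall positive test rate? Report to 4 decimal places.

Wₕ = Nₕ/N with N = 55153: 0.3264, 0.3137, 0.2310, 0.1289.
p̂_st = 0.3264·0.186 + 0.3137·0.160 + 0.2310·0.212 + 0.1289·0.143 ≈ 0.178306... → 0.1783.

0.1783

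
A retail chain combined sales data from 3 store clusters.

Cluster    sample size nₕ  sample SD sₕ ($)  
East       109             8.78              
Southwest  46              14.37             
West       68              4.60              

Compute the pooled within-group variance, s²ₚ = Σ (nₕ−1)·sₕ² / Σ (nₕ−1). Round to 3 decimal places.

86.526

Degrees of freedom: 108 + 45 + 67 = 220.
Σ(nₕ−1)sₕ² = 108·77.0884 + 45·206.4969 + 67·21.16 = 19035.6277.
s²ₚ = 19035.6277 / 220 = 86.52558... → 86.526.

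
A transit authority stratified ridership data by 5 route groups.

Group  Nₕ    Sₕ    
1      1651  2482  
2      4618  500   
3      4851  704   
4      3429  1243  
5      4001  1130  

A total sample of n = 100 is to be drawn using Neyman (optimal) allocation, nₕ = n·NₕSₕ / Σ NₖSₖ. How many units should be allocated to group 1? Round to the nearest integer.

22

1: NₕSₕ = 1651·2482 = 4097782
2: NₕSₕ = 4618·500 = 2309000
3: NₕSₕ = 4851·704 = 3415104
4: NₕSₕ = 3429·1243 = 4262247
5: NₕSₕ = 4001·1130 = 4521130
Σ NₕSₕ = 18605263.
n_1 = 100·4097782/18605263 = 22.025... → 22.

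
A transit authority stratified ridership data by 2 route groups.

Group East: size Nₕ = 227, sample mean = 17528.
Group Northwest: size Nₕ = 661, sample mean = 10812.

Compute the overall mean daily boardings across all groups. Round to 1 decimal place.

12528.8

x̄_st = (Σ Nₕx̄ₕ) / (Σ Nₕ) = (227·17528 + 661·10812) / 888
= 11125588 / 888 = 12528.815... → 12528.8.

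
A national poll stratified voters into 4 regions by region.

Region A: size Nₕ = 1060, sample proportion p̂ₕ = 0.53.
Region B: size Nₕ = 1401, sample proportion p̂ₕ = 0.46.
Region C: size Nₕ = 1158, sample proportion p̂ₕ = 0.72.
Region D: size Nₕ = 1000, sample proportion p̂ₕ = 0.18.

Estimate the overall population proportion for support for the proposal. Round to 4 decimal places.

0.4806

N = 1060 + 1401 + 1158 + 1000 = 4619.
Overall proportion = Σ (Nₕ/N)·p̂ₕ.
Σ Nₕp̂ₕ = 561.8 + 644.46 + 833.76 + 180 = 2220.02.
2220.02 / 4619 = 0.480628... → 0.4806.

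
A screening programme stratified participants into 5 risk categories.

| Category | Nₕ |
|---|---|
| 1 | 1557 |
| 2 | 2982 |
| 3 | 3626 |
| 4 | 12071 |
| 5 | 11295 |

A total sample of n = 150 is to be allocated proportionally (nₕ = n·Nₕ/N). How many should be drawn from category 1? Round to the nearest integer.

Share of category 1 = 1557/31531 = 0.04938.
Allocate 150 × 0.04938 = 7.407... → 7.

7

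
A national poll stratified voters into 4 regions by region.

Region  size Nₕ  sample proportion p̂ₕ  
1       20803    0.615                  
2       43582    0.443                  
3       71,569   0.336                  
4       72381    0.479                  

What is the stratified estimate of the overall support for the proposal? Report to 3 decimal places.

0.436

Wₕ = Nₕ/N with N = 208335: 0.0999, 0.2092, 0.3435, 0.3474.
p̂_st = 0.0999·0.615 + 0.2092·0.443 + 0.3435·0.336 + 0.3474·0.479 ≈ 0.43592... → 0.436.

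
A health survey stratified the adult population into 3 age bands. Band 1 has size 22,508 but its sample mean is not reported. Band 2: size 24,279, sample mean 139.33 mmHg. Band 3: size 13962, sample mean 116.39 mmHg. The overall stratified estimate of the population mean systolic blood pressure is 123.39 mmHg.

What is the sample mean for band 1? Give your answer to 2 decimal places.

110.54

N = 22508 + 24279 + 13962 = 60749.
Overall total = μ·N = 123.39·60749 = 7495819.11.
Subtract the known strata: 24279·139.33 + 13962·116.39 = 5007830.25.
Remaining total for band 1: 7495819.11 − 5007830.25 = 2487988.86.
Divide by its size: 2487988.86 / 22508 = 110.5380... → 110.54.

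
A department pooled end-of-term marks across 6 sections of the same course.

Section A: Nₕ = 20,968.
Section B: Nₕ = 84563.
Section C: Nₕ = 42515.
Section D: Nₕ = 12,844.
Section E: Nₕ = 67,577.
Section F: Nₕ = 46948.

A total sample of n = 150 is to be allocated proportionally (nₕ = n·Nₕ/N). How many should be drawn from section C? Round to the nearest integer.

Share of section C = 42515/275415 = 0.15437.
Allocate 150 × 0.15437 = 23.155... → 23.

23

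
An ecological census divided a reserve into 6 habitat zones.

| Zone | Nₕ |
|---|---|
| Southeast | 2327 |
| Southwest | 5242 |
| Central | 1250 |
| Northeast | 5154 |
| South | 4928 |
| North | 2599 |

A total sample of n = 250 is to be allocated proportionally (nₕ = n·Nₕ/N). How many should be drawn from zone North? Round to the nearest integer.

N = 2327 + 5242 + 1250 + 5154 + 4928 + 2599 = 21500.
n_North = 250·2599/21500 = 30.221... → 30.

30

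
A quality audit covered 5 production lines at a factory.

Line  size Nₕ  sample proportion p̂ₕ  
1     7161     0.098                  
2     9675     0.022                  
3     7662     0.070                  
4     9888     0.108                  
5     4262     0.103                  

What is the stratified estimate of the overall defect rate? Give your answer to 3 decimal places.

N = 7161 + 9675 + 7662 + 9888 + 4262 = 38648.
Overall proportion = Σ (Nₕ/N)·p̂ₕ.
Σ Nₕp̂ₕ = 701.778 + 212.85 + 536.34 + 1067.904 + 438.986 = 2957.858.
2957.858 / 38648 = 0.07653... → 0.077.

0.077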